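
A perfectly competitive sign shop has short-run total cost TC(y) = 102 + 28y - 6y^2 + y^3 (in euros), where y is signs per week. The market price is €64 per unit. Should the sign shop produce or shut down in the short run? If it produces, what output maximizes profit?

From TC, MC = TC'(y) = 28 - 12y + 3y^2 and AVC = VC/y = 28 - 6y + y^2.
AVC is minimized where dAVC/dy = -6 + 2y = 0, at y = 3; min AVC = 28 - 6·3 + 3^2 = €19.
P = €64 exceeds min AVC = €19, so the firm stays open.
Solving P = MC: -36 - 12y + 3y^2 = 0 ⇒ y = -2 or 6. On the upward-sloping branch, y* = 6.
Check: AVC at y = 6 is €28 ≤ P, so revenue covers variable cost.
Profit = P·y − TC = 64·6 − 270 = €114.

Produce at y = 6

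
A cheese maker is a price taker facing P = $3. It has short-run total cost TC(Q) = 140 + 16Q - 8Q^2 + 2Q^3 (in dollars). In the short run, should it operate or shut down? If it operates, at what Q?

Variable cost is VC = 16Q - 8Q^2 + 2Q^3, so AVC = VC/Q = 16 - 8Q + 2Q^2 and MC = dTC/dQ = 16 - 16Q + 6Q^2.
AVC hits its minimum where MC = AVC, at Q = 2, giving min AVC = 16 - 8·2 + 2·2^2 = $8.
P = $3 lies below min AVC = $8; no output level covers variable cost.
Best response: produce nothing and absorb the $140 fixed cost.

Shut down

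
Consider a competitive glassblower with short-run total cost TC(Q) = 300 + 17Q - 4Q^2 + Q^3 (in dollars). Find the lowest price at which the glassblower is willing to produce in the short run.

The firm shuts down when price falls below the minimum of average variable cost. AVC = VC/Q = 17 - 4Q + Q^2.
At the minimum of AVC, MC = AVC. MC = 17 - 8Q + 3Q^2; setting MC = AVC gives 2Q^2 - 4Q = 0, so Q = 2. min AVC = 13.
For P < $13 the firm produces nothing.

$13 per unit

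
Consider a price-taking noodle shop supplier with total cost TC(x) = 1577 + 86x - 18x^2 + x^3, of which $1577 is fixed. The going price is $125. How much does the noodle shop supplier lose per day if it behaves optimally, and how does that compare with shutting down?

Profit = -$225 at x = 13

AVC = 86 - 18x + x^2 has its minimum $5 at x = 9; price $125 clears that bar, so the firm operates.
With MC = 86 - 36x + 3x^2, P = MC on the upward-sloping part at x* = 13.
TR = 125·13 = 1625. TC = 1577 + 273 = 1850. Profit = 1625 − 1850 = -$225.
That loss of $225 beats the $1577 the firm would lose by shutting down; producing recovers $1352 of fixed cost.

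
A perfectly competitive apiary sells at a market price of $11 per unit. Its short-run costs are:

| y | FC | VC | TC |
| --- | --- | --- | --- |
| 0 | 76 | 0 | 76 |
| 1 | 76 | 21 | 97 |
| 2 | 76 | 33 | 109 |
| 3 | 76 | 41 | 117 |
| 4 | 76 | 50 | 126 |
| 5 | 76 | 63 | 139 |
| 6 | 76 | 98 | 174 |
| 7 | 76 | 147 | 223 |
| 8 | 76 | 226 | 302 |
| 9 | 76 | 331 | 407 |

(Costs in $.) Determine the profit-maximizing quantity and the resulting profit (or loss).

y = 0 (shut down); profit = -$76

Tabulate TR − TC: y=0: -76; y=1: -86; y=2: -87; y=3: -84; y=4: -82; y=5: -84; y=6: -108; y=7: -146; y=8: -214; y=9: -308.
Profit is highest at y = 0. Equivalently, the lowest AVC in the table is 50/4 ≈ $12.50 at y = 4, and P = $11 falls below it — price never covers variable cost, so the firm shuts down and loses only its fixed cost.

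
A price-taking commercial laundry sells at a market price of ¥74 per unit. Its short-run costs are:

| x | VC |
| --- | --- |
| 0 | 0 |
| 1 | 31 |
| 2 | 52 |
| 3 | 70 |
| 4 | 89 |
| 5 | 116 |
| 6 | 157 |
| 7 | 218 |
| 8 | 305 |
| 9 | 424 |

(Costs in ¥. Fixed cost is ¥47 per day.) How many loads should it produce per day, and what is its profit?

x = 7; profit = ¥253

Compute π = P·x − TC at each output: x=0: -47; x=1: -4; x=2: 49; x=3: 105; x=4: 160; x=5: 207; x=6: 240; x=7: 253; x=8: 240; x=9: 195.
Profit is maximized at x = 7. AVC there is 218/7 = ¥31.14 ≤ P, so producing beats shutting down (which would give -¥47).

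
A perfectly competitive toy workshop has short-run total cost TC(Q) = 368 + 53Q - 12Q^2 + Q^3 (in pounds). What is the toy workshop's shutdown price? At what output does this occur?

Short-run supply begins at min AVC. From VC = 53Q - 12Q^2 + Q^3, AVC = 53 - 12Q + Q^2.
dAVC/dQ = -12 + 2Q = 0 gives Q = 6. min AVC = 53 - 12·6 + 6^2 = 17.
The firm shuts down for any P below £17.

£17 per unit, at Q = 6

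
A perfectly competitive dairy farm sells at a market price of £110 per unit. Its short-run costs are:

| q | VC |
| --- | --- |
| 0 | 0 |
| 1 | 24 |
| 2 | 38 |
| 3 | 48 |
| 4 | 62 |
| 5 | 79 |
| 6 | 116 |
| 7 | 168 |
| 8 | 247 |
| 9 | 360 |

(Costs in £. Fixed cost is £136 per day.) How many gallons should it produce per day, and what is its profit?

Profit at each row (π = 110q − TC): q=0: -136; q=1: -50; q=2: 46; q=3: 146; q=4: 242; q=5: 335; q=6: 408; q=7: 466; q=8: 497; q=9: 494.
Profit is maximized at q = 8. AVC there is 247/8 = £30.88 ≤ P, so producing beats shutting down (which would give -£136).

q = 8; profit = £497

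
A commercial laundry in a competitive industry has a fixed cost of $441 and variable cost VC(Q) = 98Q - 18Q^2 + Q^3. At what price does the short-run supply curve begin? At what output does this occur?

The firm shuts down when price falls below the minimum of average variable cost. AVC = VC/Q = 98 - 18Q + Q^2.
At the minimum of AVC, MC = AVC. MC = 98 - 36Q + 3Q^2; setting MC = AVC gives 2Q^2 - 18Q = 0, so Q = 9. min AVC = 17.
For P < $17 the firm produces nothing.

$17 per unit, at Q = 9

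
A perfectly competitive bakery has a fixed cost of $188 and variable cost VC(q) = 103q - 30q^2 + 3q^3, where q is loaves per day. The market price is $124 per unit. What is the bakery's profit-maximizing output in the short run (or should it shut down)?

Variable cost is VC = 103q - 30q^2 + 3q^3, so AVC = VC/q = 103 - 30q + 3q^2 and MC = dTC/dq = 103 - 60q + 9q^2.
The AVC parabola has its vertex at q = 30/6 = 5, where AVC = 103 - 30·5 + 3·5^2 = $28.
Since P = $124 ≥ min AVC = $28, price covers variable cost and the firm should produce.
Solving P = MC: -21 - 60q + 9q^2 = 0 ⇒ q = -1/3 or 7. On the upward-sloping branch, q* = 7.
Check: AVC at q = 7 is $40 ≤ P, so revenue covers variable cost.
Profit = P·q − TC = 124·7 − 468 = $400.

Produce at q = 7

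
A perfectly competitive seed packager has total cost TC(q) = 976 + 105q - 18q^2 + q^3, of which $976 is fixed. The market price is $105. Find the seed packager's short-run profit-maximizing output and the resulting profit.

Profit = -$112 at q = 12

AVC = 105 - 18q + q^2; min AVC = $24 at q = 9. Since P = $105 ≥ min AVC, the firm produces.
With MC = 105 - 36q + 3q^2, P = MC on the upward-sloping part at q* = 12.
TR = 105·12 = 1260. TC = 976 + 396 = 1372. Profit = 1260 − 1372 = -$112.
That loss of $112 beats the $976 the firm would lose by shutting down; producing recovers $864 of fixed cost.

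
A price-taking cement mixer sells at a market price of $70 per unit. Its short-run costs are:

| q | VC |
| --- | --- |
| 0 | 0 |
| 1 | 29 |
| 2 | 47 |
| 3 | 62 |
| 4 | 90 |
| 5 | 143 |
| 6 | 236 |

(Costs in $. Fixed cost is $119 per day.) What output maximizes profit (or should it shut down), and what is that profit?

q = 5; profit = $88

Compute π = P·q − TC at each output: q=0: -119; q=1: -78; q=2: -26; q=3: 29; q=4: 71; q=5: 88; q=6: 65.
Profit is maximized at q = 5. AVC there is 143/5 = $28.60 ≤ P, so producing beats shutting down (which would give -$119).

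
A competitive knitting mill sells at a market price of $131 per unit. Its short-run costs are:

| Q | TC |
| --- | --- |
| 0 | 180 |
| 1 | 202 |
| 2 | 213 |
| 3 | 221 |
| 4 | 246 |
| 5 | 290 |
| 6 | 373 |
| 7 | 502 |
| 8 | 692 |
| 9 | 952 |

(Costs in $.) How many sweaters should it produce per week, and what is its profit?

Q = 7; profit = $415

Profit at each row (π = 131Q − TC): Q=0: -180; Q=1: -71; Q=2: 49; Q=3: 172; Q=4: 278; Q=5: 365; Q=6: 413; Q=7: 415; Q=8: 356; Q=9: 227.
Profit is maximized at Q = 7. AVC there is 322/7 = $46 ≤ P, so producing beats shutting down (which would give -$180).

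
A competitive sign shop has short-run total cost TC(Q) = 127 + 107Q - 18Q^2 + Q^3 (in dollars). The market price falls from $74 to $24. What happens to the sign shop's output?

AVC = 107 - 18Q + Q^2, minimized at Q = 9 where min AVC = $26. MC = 107 - 36Q + 3Q^2.
At P = $74 ≥ min AVC, set P = MC on the rising branch: Q = 11.
At P = $24 < min AVC = $26, price no longer covers variable cost at any output, so the firm shuts down: Q = 0.

Output falls from 11 to 0 (the firm shuts down)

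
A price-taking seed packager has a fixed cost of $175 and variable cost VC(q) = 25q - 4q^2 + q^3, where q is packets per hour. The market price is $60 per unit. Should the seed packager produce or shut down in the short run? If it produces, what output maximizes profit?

Produce at q = 5

From TC, MC = TC'(q) = 25 - 8q + 3q^2 and AVC = VC/q = 25 - 4q + q^2.
AVC is minimized where dAVC/dq = -4 + 2q = 0, at q = 2; min AVC = 25 - 4·2 + 2^2 = $21.
Since P = $60 ≥ min AVC = $21, price covers variable cost and the firm should produce.
Set P = MC: 60 = 25 - 8q + 3q^2 → -35 - 8q + 3q^2 = 0. The roots are q = -7/3 and q = 5; the profit-maximizing output is on the rising part of MC, so q* = 5.
Check: AVC at q = 5 is $30 ≤ P, so revenue covers variable cost.
Profit = P·q − TC = 60·5 − 325 = -$25, a loss, but smaller than the $175 fixed cost the firm would lose by shutting down.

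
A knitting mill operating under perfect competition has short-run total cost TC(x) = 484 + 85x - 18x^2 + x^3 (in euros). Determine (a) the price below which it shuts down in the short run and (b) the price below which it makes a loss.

AVC = 85 - 18x + x^2; minimized at x = 9, giving min AVC = €4. That is the shutdown price.
ATC = 484/x + 85 - 18x + x^2. Setting dATC/dx = −484/x^2 − 18 + 2x = 0 gives x = 11 (since 2·11^3 − 18·11^2 = 484).
min ATC = 484/11 + 85 − 18·11 + 11^2 = €52. That is the break-even price.
For €4 ≤ P < €52 the firm produces at a loss; below €4 it shuts down.

Shutdown price = €4; break-even price = €52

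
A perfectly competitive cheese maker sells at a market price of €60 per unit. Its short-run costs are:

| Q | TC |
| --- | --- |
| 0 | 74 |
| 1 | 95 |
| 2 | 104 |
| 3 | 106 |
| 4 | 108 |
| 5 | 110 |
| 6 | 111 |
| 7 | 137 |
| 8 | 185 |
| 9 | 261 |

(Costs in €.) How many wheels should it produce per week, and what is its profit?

Q = 8; profit = €295

Profit at each row (π = 60Q − TC): Q=0: -74; Q=1: -35; Q=2: 16; Q=3: 74; Q=4: 132; Q=5: 190; Q=6: 249; Q=7: 283; Q=8: 295; Q=9: 279.
Profit is maximized at Q = 8. AVC there is 111/8 = €13.88 ≤ P, so producing beats shutting down (which would give -€74).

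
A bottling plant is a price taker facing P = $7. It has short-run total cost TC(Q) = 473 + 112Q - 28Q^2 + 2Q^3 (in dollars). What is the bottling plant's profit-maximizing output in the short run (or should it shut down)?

Strip out fixed cost: VC = 112Q - 28Q^2 + 2Q^3. Then AVC = 112 - 28Q + 2Q^2 and MC = 112 - 56Q + 6Q^2.
AVC hits its minimum where MC = AVC, at Q = 7, giving min AVC = 112 - 28·7 + 2·7^2 = $14.
P = $7 lies below min AVC = $14; no output level covers variable cost.
The firm minimizes its loss by shutting down and losing only its fixed cost of $473.

Shut down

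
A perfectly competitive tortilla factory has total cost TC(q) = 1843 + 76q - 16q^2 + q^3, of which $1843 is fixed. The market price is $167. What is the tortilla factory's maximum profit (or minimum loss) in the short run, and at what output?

AVC = 76 - 16q + q^2; min AVC = $12 at q = 8. Since P = $167 ≥ min AVC, the firm produces.
With MC = 76 - 32q + 3q^2, P = MC on the upward-sloping part at q* = 13.
TR = 167·13 = 2171. TC = 1843 + 481 = 2324. Profit = 2171 − 2324 = -$153.
By producing, the firm covers all variable cost plus $1690 of fixed cost; shutting down would lose the full $1843.

Profit = -$153 at q = 13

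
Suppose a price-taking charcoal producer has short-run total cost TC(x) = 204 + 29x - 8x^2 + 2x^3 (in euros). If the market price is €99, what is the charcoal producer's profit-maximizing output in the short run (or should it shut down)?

Produce at x = 5

Variable cost is VC = 29x - 8x^2 + 2x^3, so AVC = VC/x = 29 - 8x + 2x^2 and MC = dTC/dx = 29 - 16x + 6x^2.
The AVC parabola has its vertex at x = 8/4 = 2, where AVC = 29 - 8·2 + 2·2^2 = €21.
Since P = €99 ≥ min AVC = €21, price covers variable cost and the firm should produce.
Solving P = MC: -70 - 16x + 6x^2 = 0 ⇒ x = -7/3 or 5. On the upward-sloping branch, x* = 5.
Check: AVC at x = 5 is €39 ≤ P, so revenue covers variable cost.
Profit = P·x − TC = 99·5 − 399 = €96.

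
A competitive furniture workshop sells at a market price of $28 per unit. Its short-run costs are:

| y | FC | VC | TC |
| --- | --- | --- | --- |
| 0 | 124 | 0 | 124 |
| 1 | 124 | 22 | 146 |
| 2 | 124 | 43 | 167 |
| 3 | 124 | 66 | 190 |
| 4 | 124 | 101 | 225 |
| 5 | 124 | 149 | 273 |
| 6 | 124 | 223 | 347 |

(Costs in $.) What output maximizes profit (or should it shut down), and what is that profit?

y = 3; profit = -$106

Tabulate TR − TC: y=0: -124; y=1: -118; y=2: -111; y=3: -106; y=4: -113; y=5: -133; y=6: -179.
Profit is maximized at y = 3. AVC there is 66/3 = $22 ≤ P, so producing beats shutting down (which would give -$124).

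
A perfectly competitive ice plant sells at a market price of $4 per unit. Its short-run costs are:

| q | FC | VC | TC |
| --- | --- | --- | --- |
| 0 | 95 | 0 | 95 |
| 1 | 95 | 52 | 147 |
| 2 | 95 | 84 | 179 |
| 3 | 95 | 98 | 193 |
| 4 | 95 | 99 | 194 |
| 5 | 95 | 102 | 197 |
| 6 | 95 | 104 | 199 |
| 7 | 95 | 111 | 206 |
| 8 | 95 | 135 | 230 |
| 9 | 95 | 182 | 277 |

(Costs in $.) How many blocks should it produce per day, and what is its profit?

q = 0 (shut down); profit = -$95

Profit at each row (π = 4q − TC): q=0: -95; q=1: -143; q=2: -171; q=3: -181; q=4: -178; q=5: -177; q=6: -175; q=7: -178; q=8: -198; q=9: -241.
Profit is highest at q = 0. Equivalently, the lowest AVC in the table is 111/7 ≈ $15.86 at q = 7, and P = $4 falls below it — price never covers variable cost, so the firm shuts down and loses only its fixed cost.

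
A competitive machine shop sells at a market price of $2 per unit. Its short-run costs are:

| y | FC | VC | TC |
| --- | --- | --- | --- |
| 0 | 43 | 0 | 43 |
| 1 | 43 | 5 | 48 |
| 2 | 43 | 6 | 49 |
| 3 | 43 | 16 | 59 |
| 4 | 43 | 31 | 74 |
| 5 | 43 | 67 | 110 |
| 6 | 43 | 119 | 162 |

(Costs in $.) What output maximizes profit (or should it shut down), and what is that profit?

Tabulate TR − TC: y=0: -43; y=1: -46; y=2: -45; y=3: -53; y=4: -66; y=5: -100; y=6: -150.
Profit is highest at y = 0. Equivalently, the lowest AVC in the table is 6/2 ≈ $3 at y = 2, and P = $2 falls below it — price never covers variable cost, so the firm shuts down and loses only its fixed cost.

y = 0 (shut down); profit = -$43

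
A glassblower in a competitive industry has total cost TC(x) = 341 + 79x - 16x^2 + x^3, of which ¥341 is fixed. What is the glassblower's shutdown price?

Short-run supply begins at min AVC. From VC = 79x - 16x^2 + x^3, AVC = 79 - 16x + x^2.
At the minimum of AVC, MC = AVC. MC = 79 - 32x + 3x^2; setting MC = AVC gives 2x^2 - 16x = 0, so x = 8. min AVC = 15.
So the shutdown price is ¥15.

¥15 per unit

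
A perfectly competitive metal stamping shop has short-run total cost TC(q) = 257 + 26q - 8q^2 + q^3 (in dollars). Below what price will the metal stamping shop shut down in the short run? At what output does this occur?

$10 per unit, at q = 4

The firm shuts down when price falls below the minimum of average variable cost. AVC = VC/q = 26 - 8q + q^2.
dAVC/dq = -8 + 2q = 0 gives q = 4. min AVC = 26 - 8·4 + 4^2 = 10.
The firm shuts down for any P below $10.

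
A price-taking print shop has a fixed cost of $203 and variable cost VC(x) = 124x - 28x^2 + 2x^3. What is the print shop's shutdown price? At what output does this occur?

Short-run supply begins at min AVC. From VC = 124x - 28x^2 + 2x^3, AVC = 124 - 28x + 2x^2.
dAVC/dx = -28 + 4x = 0 gives x = 7. min AVC = 124 - 28·7 + 2·7^2 = 26.
For P < $26 the firm produces nothing.

$26 per unit, at x = 7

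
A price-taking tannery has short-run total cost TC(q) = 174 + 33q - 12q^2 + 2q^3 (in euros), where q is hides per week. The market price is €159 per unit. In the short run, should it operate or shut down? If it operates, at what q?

From TC, MC = TC'(q) = 33 - 24q + 6q^2 and AVC = VC/q = 33 - 12q + 2q^2.
AVC is minimized where dAVC/dq = -12 + 4q = 0, at q = 3; min AVC = 33 - 12·3 + 2·3^2 = €15.
P = €159 exceeds min AVC = €15, so the firm stays open.
Solving P = MC: -126 - 24q + 6q^2 = 0 ⇒ q = -3 or 7. On the upward-sloping branch, q* = 7.
Check: AVC at q = 7 is €47 ≤ P, so revenue covers variable cost.
Profit = P·q − TC = 159·7 − 503 = €610.

Produce at q = 7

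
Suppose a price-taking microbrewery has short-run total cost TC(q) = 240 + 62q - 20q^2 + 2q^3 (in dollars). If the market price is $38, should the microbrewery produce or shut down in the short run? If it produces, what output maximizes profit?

Produce at q = 6

From TC, MC = TC'(q) = 62 - 40q + 6q^2 and AVC = VC/q = 62 - 20q + 2q^2.
AVC hits its minimum where MC = AVC, at q = 5, giving min AVC = 62 - 20·5 + 2·5^2 = $12.
Since P = $38 ≥ min AVC = $12, price covers variable cost and the firm should produce.
P = MC gives 24 - 40q + 6q^2 = 0, with roots 2/3 and 6. Take the larger (rising MC): q* = 6.
Check: AVC at q = 6 is $14 ≤ P, so revenue covers variable cost.
Profit = P·q − TC = 38·6 − 324 = -$96, a loss, but smaller than the $240 fixed cost the firm would lose by shutting down.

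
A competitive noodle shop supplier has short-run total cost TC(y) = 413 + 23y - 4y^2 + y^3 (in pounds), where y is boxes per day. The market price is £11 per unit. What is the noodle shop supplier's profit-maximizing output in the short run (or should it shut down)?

From TC, MC = TC'(y) = 23 - 8y + 3y^2 and AVC = VC/y = 23 - 4y + y^2.
The AVC parabola has its vertex at y = 4/2 = 2, where AVC = 23 - 4·2 + 2^2 = £19.
With P < min AVC (£11 < £19), every unit sold adds to the loss.
Shutting down limits the loss to fixed cost, £413.

Shut down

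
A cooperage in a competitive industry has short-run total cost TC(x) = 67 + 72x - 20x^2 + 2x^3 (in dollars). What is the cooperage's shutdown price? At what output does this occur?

The shutdown price is the minimum of AVC. VC = 72x - 20x^2 + 2x^3, so AVC = 72 - 20x + 2x^2.
dAVC/dx = -20 + 4x = 0 gives x = 5. min AVC = 72 - 20·5 + 2·5^2 = 22.
For P < $22 the firm produces nothing.

$22 per unit, at x = 5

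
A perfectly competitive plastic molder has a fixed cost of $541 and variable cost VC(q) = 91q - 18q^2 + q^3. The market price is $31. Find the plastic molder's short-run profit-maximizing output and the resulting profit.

Profit = -$341 at q = 10

AVC = 91 - 18q + q^2; min AVC = $10 at q = 9. Since P = $31 ≥ min AVC, the firm produces.
With MC = 91 - 36q + 3q^2, P = MC on the upward-sloping part at q* = 10.
TR = 31·10 = 310. TC = 541 + 110 = 651. Profit = 310 − 651 = -$341.
By producing, the firm covers all variable cost plus $200 of fixed cost; shutting down would lose the full $541.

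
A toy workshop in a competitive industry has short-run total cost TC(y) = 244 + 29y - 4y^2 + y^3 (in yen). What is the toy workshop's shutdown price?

Short-run supply begins at min AVC. From VC = 29y - 4y^2 + y^3, AVC = 29 - 4y + y^2.
At the minimum of AVC, MC = AVC. MC = 29 - 8y + 3y^2; setting MC = AVC gives 2y^2 - 4y = 0, so y = 2. min AVC = 25.
So the shutdown price is ¥25.

¥25 per unit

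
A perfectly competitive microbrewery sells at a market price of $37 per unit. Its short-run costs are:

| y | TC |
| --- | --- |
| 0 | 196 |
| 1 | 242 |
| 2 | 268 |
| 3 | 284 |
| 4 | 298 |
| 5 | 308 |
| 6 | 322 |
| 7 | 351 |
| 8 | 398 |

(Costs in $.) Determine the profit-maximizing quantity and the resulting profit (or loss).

y = 7; profit = -$92

Profit at each row (π = 37y − TC): y=0: -196; y=1: -205; y=2: -194; y=3: -173; y=4: -150; y=5: -123; y=6: -100; y=7: -92; y=8: -102.
Profit is maximized at y = 7. AVC there is 155/7 = $22.14 ≤ P, so producing beats shutting down (which would give -$196).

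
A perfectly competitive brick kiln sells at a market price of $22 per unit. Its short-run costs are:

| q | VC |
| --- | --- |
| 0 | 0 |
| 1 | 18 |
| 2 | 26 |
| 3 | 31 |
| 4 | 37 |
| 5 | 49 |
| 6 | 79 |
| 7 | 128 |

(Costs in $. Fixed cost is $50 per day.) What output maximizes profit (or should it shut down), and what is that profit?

Tabulate TR − TC: q=0: -50; q=1: -46; q=2: -32; q=3: -15; q=4: 1; q=5: 11; q=6: 3; q=7: -24.
Profit is maximized at q = 5. AVC there is 49/5 = $9.80 ≤ P, so producing beats shutting down (which would give -$50).

q = 5; profit = $11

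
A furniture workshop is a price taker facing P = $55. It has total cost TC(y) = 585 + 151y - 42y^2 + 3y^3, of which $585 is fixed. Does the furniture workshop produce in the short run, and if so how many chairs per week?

Variable cost is VC = 151y - 42y^2 + 3y^3, so AVC = VC/y = 151 - 42y + 3y^2 and MC = dTC/dy = 151 - 84y + 9y^2.
The AVC parabola has its vertex at y = 42/6 = 7, where AVC = 151 - 42·7 + 3·7^2 = $4.
Since P = $55 ≥ min AVC = $4, price covers variable cost and the firm should produce.
Solving P = MC: 96 - 84y + 9y^2 = 0 ⇒ y = 4/3 or 8. On the upward-sloping branch, y* = 8.
Check: AVC at y = 8 is $7 ≤ P, so revenue covers variable cost.
Profit = P·y − TC = 55·8 − 641 = -$201, a loss, but smaller than the $585 fixed cost the firm would lose by shutting down.

Produce at y = 8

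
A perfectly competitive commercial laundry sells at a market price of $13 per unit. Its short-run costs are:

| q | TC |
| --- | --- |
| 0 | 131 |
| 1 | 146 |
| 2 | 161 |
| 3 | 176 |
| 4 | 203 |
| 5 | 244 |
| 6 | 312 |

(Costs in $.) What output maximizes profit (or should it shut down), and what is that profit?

Tabulate TR − TC: q=0: -131; q=1: -133; q=2: -135; q=3: -137; q=4: -151; q=5: -179; q=6: -234.
Profit is highest at q = 0. Equivalently, the lowest AVC in the table is 15/1 ≈ $15 at q = 1, and P = $13 falls below it — price never covers variable cost, so the firm shuts down and loses only its fixed cost.

q = 0 (shut down); profit = -$131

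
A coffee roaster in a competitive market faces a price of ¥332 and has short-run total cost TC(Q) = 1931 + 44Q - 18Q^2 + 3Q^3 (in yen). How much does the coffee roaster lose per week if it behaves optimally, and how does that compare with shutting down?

Profit = -¥11 at Q = 8

AVC = 44 - 18Q + 3Q^2; min AVC = ¥17 at Q = 3. Since P = ¥332 ≥ min AVC, the firm produces.
With MC = 44 - 36Q + 9Q^2, P = MC on the upward-sloping part at Q* = 8.
TR = 332·8 = 2656. TC = 1931 + 736 = 2667. Profit = 2656 − 2667 = -¥11.
That loss of ¥11 beats the ¥1931 the firm would lose by shutting down; producing recovers ¥1920 of fixed cost.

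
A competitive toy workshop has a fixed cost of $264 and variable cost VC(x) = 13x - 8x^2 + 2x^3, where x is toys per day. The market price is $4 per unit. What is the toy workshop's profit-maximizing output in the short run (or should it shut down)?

Shut down

Strip out fixed cost: VC = 13x - 8x^2 + 2x^3. Then AVC = 13 - 8x + 2x^2 and MC = 13 - 16x + 6x^2.
The AVC parabola has its vertex at x = 8/4 = 2, where AVC = 13 - 8·2 + 2·2^2 = $5.
Since P = $4 < min AVC = $5, price fails to cover variable cost at any output.
Shutting down limits the loss to fixed cost, $264.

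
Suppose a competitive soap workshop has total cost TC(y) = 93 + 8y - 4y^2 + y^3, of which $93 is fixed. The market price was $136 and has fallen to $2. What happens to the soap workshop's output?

AVC = 8 - 4y + y^2, minimized at y = 2 where min AVC = $4. MC = 8 - 8y + 3y^2.
At P = $136 ≥ min AVC, set P = MC on the rising branch: y = 8.
At P = $2 < min AVC = $4, price no longer covers variable cost at any output, so the firm shuts down: y = 0.

Output falls from 8 to 0 (the firm shuts down)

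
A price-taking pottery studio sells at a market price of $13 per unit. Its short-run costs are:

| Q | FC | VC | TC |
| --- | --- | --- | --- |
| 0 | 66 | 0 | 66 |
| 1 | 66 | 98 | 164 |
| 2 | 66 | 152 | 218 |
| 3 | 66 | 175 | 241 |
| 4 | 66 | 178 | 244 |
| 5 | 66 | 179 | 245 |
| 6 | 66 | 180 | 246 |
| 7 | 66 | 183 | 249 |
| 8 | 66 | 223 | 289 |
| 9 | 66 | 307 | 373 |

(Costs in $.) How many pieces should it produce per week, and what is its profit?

Compute π = P·Q − TC at each output: Q=0: -66; Q=1: -151; Q=2: -192; Q=3: -202; Q=4: -192; Q=5: -180; Q=6: -168; Q=7: -158; Q=8: -185; Q=9: -256.
Profit is highest at Q = 0. Equivalently, the lowest AVC in the table is 183/7 ≈ $26.14 at Q = 7, and P = $13 falls below it — price never covers variable cost, so the firm shuts down and loses only its fixed cost.

Q = 0 (shut down); profit = -$66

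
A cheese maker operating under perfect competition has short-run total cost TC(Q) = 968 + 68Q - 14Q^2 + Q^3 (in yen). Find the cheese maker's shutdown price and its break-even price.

Shutdown price = ¥19; break-even price = ¥123

Shutdown price = min AVC. AVC = 68 - 14Q + Q^2, with vertex at Q = 7 and minimum ¥19.
ATC = 968/Q + 68 - 14Q + Q^2. Setting dATC/dQ = −968/Q^2 − 14 + 2Q = 0 gives Q = 11 (since 2·11^3 − 14·11^2 = 968).
min ATC = 968/11 + 68 − 14·11 + 11^2 = ¥123. That is the break-even price.
For ¥19 ≤ P < ¥123 the firm produces at a loss; below ¥19 it shuts down.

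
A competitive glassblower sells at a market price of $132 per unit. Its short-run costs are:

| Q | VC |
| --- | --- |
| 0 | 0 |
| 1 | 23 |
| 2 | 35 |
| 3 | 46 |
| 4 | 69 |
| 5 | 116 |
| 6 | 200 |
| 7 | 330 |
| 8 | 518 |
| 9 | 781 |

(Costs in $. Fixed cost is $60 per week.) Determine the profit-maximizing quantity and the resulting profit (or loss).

Q = 7; profit = $534

Compute π = P·Q − TC at each output: Q=0: -60; Q=1: 49; Q=2: 169; Q=3: 290; Q=4: 399; Q=5: 484; Q=6: 532; Q=7: 534; Q=8: 478; Q=9: 347.
Profit is maximized at Q = 7. AVC there is 330/7 = $47.14 ≤ P, so producing beats shutting down (which would give -$60).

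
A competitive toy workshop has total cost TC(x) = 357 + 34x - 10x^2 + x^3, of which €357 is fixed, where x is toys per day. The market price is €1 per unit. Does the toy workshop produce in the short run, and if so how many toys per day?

From TC, MC = TC'(x) = 34 - 20x + 3x^2 and AVC = VC/x = 34 - 10x + x^2.
AVC hits its minimum where MC = AVC, at x = 5, giving min AVC = 34 - 10·5 + 5^2 = €9.
Since P = €1 < min AVC = €9, price fails to cover variable cost at any output.
Best response: produce nothing and absorb the €357 fixed cost.

Shut down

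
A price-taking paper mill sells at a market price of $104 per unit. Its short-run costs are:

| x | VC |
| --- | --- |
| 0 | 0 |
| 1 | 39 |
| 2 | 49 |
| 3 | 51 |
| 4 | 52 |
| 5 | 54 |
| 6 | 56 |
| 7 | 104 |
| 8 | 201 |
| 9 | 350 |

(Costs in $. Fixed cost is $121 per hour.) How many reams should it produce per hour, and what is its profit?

Compute π = P·x − TC at each output: x=0: -121; x=1: -56; x=2: 38; x=3: 140; x=4: 243; x=5: 345; x=6: 447; x=7: 503; x=8: 510; x=9: 465.
Profit is maximized at x = 8. AVC there is 201/8 = $25.12 ≤ P, so producing beats shutting down (which would give -$121).

x = 8; profit = $510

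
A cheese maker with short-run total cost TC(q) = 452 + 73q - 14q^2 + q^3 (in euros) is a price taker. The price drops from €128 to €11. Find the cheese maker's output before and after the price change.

Output falls from 11 to 0 (the firm shuts down)

AVC = 73 - 14q + q^2, minimized at q = 7 where min AVC = €24. MC = 73 - 28q + 3q^2.
With P = €128 above the shutdown price, P = MC gives q = 11.
At P = €11 < min AVC = €24, price no longer covers variable cost at any output, so the firm shuts down: q = 0.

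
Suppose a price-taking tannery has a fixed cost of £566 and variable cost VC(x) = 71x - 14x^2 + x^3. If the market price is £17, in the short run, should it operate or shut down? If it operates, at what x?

Strip out fixed cost: VC = 71x - 14x^2 + x^3. Then AVC = 71 - 14x + x^2 and MC = 71 - 28x + 3x^2.
The AVC parabola has its vertex at x = 14/2 = 7, where AVC = 71 - 14·7 + 7^2 = £22.
Since P = £17 < min AVC = £22, price fails to cover variable cost at any output.
The firm minimizes its loss by shutting down and losing only its fixed cost of £566.

Shut down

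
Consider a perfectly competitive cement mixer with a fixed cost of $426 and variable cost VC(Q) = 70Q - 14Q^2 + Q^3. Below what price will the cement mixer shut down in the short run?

$21 per unit

The shutdown price is the minimum of AVC. VC = 70Q - 14Q^2 + Q^3, so AVC = 70 - 14Q + Q^2.
dAVC/dQ = -14 + 2Q = 0 gives Q = 7. min AVC = 70 - 14·7 + 7^2 = 21.
The firm shuts down for any P below $21.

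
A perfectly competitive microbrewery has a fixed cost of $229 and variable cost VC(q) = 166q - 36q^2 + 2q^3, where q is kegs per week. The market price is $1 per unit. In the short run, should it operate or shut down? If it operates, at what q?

Strip out fixed cost: VC = 166q - 36q^2 + 2q^3. Then AVC = 166 - 36q + 2q^2 and MC = 166 - 72q + 6q^2.
AVC is minimized where dAVC/dq = -36 + 4q = 0, at q = 9; min AVC = 166 - 36·9 + 2·9^2 = $4.
Since P = $1 < min AVC = $4, price fails to cover variable cost at any output.
Best response: produce nothing and absorb the $229 fixed cost.

Shut down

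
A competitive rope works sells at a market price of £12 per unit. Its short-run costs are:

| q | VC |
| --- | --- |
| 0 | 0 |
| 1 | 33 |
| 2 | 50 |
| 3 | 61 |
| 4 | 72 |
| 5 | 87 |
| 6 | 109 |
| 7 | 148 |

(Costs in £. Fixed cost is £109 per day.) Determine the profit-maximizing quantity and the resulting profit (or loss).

Compute π = P·q − TC at each output: q=0: -109; q=1: -130; q=2: -135; q=3: -134; q=4: -133; q=5: -136; q=6: -146; q=7: -173.
Profit is highest at q = 0. Equivalently, the lowest AVC in the table is 87/5 ≈ £17.40 at q = 5, and P = £12 falls below it — price never covers variable cost, so the firm shuts down and loses only its fixed cost.

q = 0 (shut down); profit = -£109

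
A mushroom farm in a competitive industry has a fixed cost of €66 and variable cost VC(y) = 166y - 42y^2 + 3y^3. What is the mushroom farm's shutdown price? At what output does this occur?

The shutdown price is the minimum of AVC. VC = 166y - 42y^2 + 3y^3, so AVC = 166 - 42y + 3y^2.
At the minimum of AVC, MC = AVC. MC = 166 - 84y + 9y^2; setting MC = AVC gives 6y^2 - 42y = 0, so y = 7. min AVC = 19.
The firm shuts down for any P below €19.

€19 per unit, at y = 7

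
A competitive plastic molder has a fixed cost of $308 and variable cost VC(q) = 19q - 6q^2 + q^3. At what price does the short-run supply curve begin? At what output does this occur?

The firm shuts down when price falls below the minimum of average variable cost. AVC = VC/q = 19 - 6q + q^2.
At the minimum of AVC, MC = AVC. MC = 19 - 12q + 3q^2; setting MC = AVC gives 2q^2 - 6q = 0, so q = 3. min AVC = 10.
For P < $10 the firm produces nothing.

$10 per unit, at q = 3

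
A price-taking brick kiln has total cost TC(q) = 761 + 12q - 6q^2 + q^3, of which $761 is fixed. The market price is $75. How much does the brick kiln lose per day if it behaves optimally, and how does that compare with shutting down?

AVC = 12 - 6q + q^2 has its minimum $3 at q = 3; price $75 clears that bar, so the firm operates.
MC = 12 - 12q + 3q^2. Setting P = MC and taking the root on the rising branch gives q* = 7.
TR = 75·7 = 525. TC = 761 + 133 = 894. Profit = 525 − 894 = -$369.
That loss of $369 beats the $761 the firm would lose by shutting down; producing recovers $392 of fixed cost.

Profit = -$369 at q = 7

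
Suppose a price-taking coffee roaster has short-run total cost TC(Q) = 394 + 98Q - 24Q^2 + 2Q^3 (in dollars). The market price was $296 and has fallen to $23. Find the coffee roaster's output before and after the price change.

AVC = 98 - 24Q + 2Q^2, minimized at Q = 6 where min AVC = $26. MC = 98 - 48Q + 6Q^2.
With P = $296 above the shutdown price, P = MC gives Q = 11.
At P = $23 < min AVC = $26, price no longer covers variable cost at any output, so the firm shuts down: Q = 0.

Output falls from 11 to 0 (the firm shuts down)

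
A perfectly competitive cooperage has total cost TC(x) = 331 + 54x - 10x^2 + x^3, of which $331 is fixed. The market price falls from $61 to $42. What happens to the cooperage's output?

AVC = 54 - 10x + x^2, minimized at x = 5 where min AVC = $29. MC = 54 - 20x + 3x^2.
With P = $61 above the shutdown price, P = MC gives x = 7.
At P = $42 ≥ min AVC, set P = MC: x = 6. The firm stays open but cuts output.

Output falls from 7 to 6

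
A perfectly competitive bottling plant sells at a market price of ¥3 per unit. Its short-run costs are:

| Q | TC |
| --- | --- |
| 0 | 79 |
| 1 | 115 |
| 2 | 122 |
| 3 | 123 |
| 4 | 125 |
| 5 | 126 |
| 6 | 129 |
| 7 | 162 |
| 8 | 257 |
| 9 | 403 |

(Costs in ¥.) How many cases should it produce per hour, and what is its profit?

Tabulate TR − TC: Q=0: -79; Q=1: -112; Q=2: -116; Q=3: -114; Q=4: -113; Q=5: -111; Q=6: -111; Q=7: -141; Q=8: -233; Q=9: -376.
Profit is highest at Q = 0. Equivalently, the lowest AVC in the table is 50/6 ≈ ¥8.33 at Q = 6, and P = ¥3 falls below it — price never covers variable cost, so the firm shuts down and loses only its fixed cost.

Q = 0 (shut down); profit = -¥79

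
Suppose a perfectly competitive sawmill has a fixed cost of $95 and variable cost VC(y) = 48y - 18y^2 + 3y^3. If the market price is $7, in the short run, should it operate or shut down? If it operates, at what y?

Shut down

From TC, MC = TC'(y) = 48 - 36y + 9y^2 and AVC = VC/y = 48 - 18y + 3y^2.
AVC hits its minimum where MC = AVC, at y = 3, giving min AVC = 48 - 18·3 + 3·3^2 = $21.
P = $7 lies below min AVC = $21; no output level covers variable cost.
The firm minimizes its loss by shutting down and losing only its fixed cost of $95.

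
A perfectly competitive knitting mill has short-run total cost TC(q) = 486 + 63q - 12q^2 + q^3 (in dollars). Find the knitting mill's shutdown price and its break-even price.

AVC = 63 - 12q + q^2; minimized at q = 6, giving min AVC = $27. That is the shutdown price.
ATC = 486/q + 63 - 12q + q^2. Setting dATC/dq = −486/q^2 − 12 + 2q = 0 gives q = 9 (since 2·9^3 − 12·9^2 = 486).
min ATC = 486/9 + 63 − 12·9 + 9^2 = $90. That is the break-even price.
For $27 ≤ P < $90 the firm produces at a loss; below $27 it shuts down.

Shutdown price = $27; break-even price = $90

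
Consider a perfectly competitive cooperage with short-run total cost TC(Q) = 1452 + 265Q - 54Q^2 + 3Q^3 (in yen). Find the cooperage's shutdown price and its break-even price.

Shutdown price = min AVC. AVC = 265 - 54Q + 3Q^2, with vertex at Q = 9 and minimum ¥22.
ATC = 1452/Q + 265 - 54Q + 3Q^2. Setting dATC/dQ = −1452/Q^2 − 54 + 6Q = 0 gives Q = 11 (since 6·11^3 − 54·11^2 = 1452).
min ATC = 1452/11 + 265 − 54·11 + 3·11^2 = ¥166. That is the break-even price.
Between these two prices the firm operates at a loss; above ¥166 it earns a profit.

Shutdown price = ¥22; break-even price = ¥166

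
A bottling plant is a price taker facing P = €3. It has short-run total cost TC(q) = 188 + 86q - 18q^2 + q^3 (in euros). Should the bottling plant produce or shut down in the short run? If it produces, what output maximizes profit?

Shut down

Variable cost is VC = 86q - 18q^2 + q^3, so AVC = VC/q = 86 - 18q + q^2 and MC = dTC/dq = 86 - 36q + 3q^2.
AVC hits its minimum where MC = AVC, at q = 9, giving min AVC = 86 - 18·9 + 9^2 = €5.
Since P = €3 < min AVC = €5, price fails to cover variable cost at any output.
The firm minimizes its loss by shutting down and losing only its fixed cost of €188.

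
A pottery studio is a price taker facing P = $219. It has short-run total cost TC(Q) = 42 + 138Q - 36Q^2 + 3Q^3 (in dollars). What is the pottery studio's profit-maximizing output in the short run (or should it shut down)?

From TC, MC = TC'(Q) = 138 - 72Q + 9Q^2 and AVC = VC/Q = 138 - 36Q + 3Q^2.
AVC hits its minimum where MC = AVC, at Q = 6, giving min AVC = 138 - 36·6 + 3·6^2 = $30.
Because $219 ≥ $30, revenue can cover variable cost; the firm operates.
Solving P = MC: -81 - 72Q + 9Q^2 = 0 ⇒ Q = -1 or 9. On the upward-sloping branch, Q* = 9.
Check: AVC at Q = 9 is $57 ≤ P, so revenue covers variable cost.
Profit = P·Q − TC = 219·9 − 555 = $1416.

Produce at Q = 9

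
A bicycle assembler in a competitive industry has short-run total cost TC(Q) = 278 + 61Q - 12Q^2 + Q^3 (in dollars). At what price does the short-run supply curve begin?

$25 per unit

Short-run supply begins at min AVC. From VC = 61Q - 12Q^2 + Q^3, AVC = 61 - 12Q + Q^2.
dAVC/dQ = -12 + 2Q = 0 gives Q = 6. min AVC = 61 - 12·6 + 6^2 = 25.
So the shutdown price is $25.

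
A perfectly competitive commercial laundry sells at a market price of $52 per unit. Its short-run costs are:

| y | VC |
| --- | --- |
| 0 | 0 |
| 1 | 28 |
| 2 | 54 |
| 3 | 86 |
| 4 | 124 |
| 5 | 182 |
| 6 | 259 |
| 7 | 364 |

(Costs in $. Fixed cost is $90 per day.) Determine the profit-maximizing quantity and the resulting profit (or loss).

y = 4; profit = -$6

Profit at each row (π = 52y − TC): y=0: -90; y=1: -66; y=2: -40; y=3: -20; y=4: -6; y=5: -12; y=6: -37; y=7: -90.
Profit is maximized at y = 4. AVC there is 124/4 = $31 ≤ P, so producing beats shutting down (which would give -$90).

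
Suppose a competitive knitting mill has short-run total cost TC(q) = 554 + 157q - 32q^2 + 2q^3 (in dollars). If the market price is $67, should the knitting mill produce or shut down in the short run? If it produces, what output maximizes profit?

From TC, MC = TC'(q) = 157 - 64q + 6q^2 and AVC = VC/q = 157 - 32q + 2q^2.
The AVC parabola has its vertex at q = 32/4 = 8, where AVC = 157 - 32·8 + 2·8^2 = $29.
Since P = $67 ≥ min AVC = $29, price covers variable cost and the firm should produce.
Solving P = MC: 90 - 64q + 6q^2 = 0 ⇒ q = 5/3 or 9. On the upward-sloping branch, q* = 9.
Check: AVC at q = 9 is $31 ≤ P, so revenue covers variable cost.
Profit = P·q − TC = 67·9 − 833 = -$230, a loss, but smaller than the $554 fixed cost the firm would lose by shutting down.

Produce at q = 9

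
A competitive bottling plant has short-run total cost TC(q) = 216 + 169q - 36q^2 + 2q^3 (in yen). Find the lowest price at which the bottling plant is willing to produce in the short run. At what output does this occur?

The shutdown price is the minimum of AVC. VC = 169q - 36q^2 + 2q^3, so AVC = 169 - 36q + 2q^2.
dAVC/dq = -36 + 4q = 0 gives q = 9. min AVC = 169 - 36·9 + 2·9^2 = 7.
So the shutdown price is ¥7.

¥7 per unit, at q = 9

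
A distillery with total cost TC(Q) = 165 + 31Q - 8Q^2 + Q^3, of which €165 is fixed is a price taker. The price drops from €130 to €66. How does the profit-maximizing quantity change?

MC = 31 - 16Q + 3Q^2; the shutdown threshold is min AVC = €15 (at Q = 4).
With P = €130 above the shutdown price, P = MC gives Q = 9.
At P = €66 ≥ min AVC, set P = MC: Q = 7. The firm stays open but cuts output.

Output falls from 9 to 7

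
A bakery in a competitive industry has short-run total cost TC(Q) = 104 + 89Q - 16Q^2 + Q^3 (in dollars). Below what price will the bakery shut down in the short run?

$25 per unit

The shutdown price is the minimum of AVC. VC = 89Q - 16Q^2 + Q^3, so AVC = 89 - 16Q + Q^2.
dAVC/dQ = -16 + 2Q = 0 gives Q = 8. min AVC = 89 - 16·8 + 8^2 = 25.
For P < $25 the firm produces nothing.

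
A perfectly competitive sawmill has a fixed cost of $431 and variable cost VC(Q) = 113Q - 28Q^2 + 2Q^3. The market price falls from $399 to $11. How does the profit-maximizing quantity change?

Output falls from 13 to 0 (the firm shuts down)

AVC = 113 - 28Q + 2Q^2, minimized at Q = 7 where min AVC = $15. MC = 113 - 56Q + 6Q^2.
At P = $399 ≥ min AVC, set P = MC on the rising branch: Q = 13.
At P = $11 < min AVC = $15, price no longer covers variable cost at any output, so the firm shuts down: Q = 0.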